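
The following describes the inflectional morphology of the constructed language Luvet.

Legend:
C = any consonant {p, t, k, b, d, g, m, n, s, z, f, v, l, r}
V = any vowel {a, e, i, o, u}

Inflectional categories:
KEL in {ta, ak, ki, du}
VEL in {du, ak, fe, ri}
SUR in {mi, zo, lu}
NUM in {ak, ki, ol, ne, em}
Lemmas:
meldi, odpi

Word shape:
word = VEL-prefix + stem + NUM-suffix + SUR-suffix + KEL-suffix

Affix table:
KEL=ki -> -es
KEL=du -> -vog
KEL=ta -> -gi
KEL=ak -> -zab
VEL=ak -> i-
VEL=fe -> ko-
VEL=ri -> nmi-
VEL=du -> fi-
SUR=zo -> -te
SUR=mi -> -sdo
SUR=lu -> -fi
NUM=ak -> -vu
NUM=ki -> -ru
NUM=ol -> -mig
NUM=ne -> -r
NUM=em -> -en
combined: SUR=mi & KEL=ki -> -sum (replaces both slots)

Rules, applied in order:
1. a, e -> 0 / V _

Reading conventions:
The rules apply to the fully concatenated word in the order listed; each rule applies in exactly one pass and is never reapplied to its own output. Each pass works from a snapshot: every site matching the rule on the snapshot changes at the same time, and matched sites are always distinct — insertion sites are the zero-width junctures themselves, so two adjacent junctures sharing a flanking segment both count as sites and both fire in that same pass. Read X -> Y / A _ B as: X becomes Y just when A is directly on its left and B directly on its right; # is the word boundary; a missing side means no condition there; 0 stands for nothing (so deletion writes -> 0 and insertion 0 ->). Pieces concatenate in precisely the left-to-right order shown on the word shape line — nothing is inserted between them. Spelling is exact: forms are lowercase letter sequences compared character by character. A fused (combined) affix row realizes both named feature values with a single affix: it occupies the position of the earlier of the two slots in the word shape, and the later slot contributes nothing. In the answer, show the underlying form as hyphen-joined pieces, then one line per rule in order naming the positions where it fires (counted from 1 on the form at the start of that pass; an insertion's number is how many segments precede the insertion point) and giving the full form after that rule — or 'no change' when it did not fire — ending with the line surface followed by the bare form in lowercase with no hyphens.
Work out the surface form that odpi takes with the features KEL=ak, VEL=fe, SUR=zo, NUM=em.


underlying: ko-odpi-en-te-zab
1. a, e -> 0 / V _: fires at position(s) 7: koodpintezab
surface: koodpintezab


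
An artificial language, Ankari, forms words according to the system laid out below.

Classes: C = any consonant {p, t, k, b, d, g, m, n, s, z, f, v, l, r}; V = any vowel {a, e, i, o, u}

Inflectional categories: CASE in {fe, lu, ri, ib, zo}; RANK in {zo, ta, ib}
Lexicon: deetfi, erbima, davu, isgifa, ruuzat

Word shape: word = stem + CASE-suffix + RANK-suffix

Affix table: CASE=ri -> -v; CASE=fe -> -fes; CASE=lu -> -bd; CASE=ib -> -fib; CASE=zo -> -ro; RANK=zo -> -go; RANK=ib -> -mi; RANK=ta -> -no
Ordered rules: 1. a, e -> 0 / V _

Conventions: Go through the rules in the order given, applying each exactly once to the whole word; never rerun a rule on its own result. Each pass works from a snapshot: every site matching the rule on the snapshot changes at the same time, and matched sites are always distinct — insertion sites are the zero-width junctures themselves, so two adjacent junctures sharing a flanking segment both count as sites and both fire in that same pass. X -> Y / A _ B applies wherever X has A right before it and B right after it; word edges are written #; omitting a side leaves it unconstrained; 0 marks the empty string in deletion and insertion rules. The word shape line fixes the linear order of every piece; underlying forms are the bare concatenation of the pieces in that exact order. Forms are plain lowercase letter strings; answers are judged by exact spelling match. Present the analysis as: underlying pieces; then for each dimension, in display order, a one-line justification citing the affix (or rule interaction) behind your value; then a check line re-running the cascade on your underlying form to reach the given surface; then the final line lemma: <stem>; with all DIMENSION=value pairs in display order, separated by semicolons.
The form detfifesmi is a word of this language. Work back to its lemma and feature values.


underlying: deetfi-fes-mi
CASE=fe - signalled by the affix -fes
RANK=ib - signalled by the affix -mi
check: deetfifesmi -> detfifesmi
lemma: deetfi; CASE=fe; RANK=ib


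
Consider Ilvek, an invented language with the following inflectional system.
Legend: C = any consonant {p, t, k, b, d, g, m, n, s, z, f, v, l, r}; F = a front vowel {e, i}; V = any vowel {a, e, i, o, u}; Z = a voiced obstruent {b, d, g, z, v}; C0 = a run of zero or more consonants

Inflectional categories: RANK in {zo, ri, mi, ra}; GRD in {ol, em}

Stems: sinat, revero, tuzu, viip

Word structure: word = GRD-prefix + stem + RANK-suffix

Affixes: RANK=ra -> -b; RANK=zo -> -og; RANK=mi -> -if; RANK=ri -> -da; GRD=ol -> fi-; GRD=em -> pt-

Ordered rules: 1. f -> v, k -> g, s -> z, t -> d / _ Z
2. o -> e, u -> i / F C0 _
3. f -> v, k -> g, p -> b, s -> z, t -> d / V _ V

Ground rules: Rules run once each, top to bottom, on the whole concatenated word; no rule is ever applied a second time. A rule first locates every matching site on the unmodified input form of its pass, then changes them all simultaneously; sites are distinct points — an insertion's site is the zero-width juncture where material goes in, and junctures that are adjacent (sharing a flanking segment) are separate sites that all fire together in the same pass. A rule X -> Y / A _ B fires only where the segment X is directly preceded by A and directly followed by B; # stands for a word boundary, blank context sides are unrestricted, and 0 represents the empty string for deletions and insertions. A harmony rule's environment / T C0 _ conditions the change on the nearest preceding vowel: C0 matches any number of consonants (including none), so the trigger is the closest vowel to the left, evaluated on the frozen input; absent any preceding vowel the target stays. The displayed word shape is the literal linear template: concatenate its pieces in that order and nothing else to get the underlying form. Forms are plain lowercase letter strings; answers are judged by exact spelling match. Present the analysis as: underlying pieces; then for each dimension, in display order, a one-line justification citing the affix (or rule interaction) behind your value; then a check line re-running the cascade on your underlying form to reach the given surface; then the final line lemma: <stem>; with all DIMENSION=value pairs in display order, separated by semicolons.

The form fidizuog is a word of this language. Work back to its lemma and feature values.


underlying: fi-tuzu-og
RANK=zo - signalled by the affix -og
GRD=ol - signalled by the affix fi-
check: fituzuog -> fituzuog -> fitizuog -> fidizuog
lemma: tuzu; RANK=zo; GRD=ol


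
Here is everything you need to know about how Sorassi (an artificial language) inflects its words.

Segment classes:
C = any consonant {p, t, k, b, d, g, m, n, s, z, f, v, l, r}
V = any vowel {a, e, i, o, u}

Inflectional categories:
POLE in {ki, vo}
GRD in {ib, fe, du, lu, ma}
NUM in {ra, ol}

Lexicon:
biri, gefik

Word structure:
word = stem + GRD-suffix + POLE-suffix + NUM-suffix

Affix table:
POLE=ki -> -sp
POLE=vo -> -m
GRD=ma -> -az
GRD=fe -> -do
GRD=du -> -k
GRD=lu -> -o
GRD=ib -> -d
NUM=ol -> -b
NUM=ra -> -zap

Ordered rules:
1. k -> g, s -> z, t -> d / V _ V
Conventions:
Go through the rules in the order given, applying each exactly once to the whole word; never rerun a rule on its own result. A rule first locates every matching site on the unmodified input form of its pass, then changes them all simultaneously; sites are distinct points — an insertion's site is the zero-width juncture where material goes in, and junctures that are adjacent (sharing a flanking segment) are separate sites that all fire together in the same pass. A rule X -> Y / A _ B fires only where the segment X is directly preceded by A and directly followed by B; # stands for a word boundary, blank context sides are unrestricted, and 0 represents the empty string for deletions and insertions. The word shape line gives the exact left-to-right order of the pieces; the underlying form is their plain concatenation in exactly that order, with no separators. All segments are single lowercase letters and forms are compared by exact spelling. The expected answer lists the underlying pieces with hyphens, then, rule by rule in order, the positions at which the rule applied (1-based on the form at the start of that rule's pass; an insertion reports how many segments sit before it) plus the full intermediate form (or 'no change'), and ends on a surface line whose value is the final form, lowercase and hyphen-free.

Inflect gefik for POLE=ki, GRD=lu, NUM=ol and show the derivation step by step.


underlying: gefik-o-sp-b
1. k -> g, s -> z, t -> d / V _ V: fires at position(s) 5: gefigospb
surface: gefigospb


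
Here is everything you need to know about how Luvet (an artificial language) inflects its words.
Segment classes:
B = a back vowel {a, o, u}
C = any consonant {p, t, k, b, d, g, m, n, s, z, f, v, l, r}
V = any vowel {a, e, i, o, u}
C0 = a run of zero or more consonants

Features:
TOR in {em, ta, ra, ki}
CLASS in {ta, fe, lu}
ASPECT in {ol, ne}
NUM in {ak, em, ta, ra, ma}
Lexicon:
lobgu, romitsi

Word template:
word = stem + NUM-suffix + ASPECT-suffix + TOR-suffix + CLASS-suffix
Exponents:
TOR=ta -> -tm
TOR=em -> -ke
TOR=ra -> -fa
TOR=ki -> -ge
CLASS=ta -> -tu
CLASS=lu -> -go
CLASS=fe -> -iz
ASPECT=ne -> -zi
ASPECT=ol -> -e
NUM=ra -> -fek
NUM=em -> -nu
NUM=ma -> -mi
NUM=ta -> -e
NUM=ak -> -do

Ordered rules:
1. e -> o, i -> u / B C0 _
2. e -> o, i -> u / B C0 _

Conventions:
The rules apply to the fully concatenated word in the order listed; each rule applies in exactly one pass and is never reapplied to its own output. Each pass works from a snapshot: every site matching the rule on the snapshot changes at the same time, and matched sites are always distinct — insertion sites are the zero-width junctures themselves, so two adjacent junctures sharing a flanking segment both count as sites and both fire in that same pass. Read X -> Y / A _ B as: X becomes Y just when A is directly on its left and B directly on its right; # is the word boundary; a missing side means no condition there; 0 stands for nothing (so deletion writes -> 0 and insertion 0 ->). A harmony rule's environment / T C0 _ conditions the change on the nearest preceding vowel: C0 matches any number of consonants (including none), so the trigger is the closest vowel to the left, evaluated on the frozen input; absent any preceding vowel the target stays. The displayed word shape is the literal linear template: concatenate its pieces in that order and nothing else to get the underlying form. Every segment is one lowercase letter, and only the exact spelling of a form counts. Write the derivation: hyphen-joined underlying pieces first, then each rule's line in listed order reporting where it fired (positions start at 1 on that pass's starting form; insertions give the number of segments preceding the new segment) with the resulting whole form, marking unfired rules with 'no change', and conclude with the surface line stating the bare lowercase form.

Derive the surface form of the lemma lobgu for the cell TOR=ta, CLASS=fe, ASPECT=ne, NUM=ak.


underlying: lobgu-do-zi-tm-iz
1. e -> o, i -> u / B C0 _: fires at position(s) 9: lobgudozutmiz
2. e -> o, i -> u / B C0 _: fires at position(s) 12: lobgudozutmuz
surface: lobgudozutmuz


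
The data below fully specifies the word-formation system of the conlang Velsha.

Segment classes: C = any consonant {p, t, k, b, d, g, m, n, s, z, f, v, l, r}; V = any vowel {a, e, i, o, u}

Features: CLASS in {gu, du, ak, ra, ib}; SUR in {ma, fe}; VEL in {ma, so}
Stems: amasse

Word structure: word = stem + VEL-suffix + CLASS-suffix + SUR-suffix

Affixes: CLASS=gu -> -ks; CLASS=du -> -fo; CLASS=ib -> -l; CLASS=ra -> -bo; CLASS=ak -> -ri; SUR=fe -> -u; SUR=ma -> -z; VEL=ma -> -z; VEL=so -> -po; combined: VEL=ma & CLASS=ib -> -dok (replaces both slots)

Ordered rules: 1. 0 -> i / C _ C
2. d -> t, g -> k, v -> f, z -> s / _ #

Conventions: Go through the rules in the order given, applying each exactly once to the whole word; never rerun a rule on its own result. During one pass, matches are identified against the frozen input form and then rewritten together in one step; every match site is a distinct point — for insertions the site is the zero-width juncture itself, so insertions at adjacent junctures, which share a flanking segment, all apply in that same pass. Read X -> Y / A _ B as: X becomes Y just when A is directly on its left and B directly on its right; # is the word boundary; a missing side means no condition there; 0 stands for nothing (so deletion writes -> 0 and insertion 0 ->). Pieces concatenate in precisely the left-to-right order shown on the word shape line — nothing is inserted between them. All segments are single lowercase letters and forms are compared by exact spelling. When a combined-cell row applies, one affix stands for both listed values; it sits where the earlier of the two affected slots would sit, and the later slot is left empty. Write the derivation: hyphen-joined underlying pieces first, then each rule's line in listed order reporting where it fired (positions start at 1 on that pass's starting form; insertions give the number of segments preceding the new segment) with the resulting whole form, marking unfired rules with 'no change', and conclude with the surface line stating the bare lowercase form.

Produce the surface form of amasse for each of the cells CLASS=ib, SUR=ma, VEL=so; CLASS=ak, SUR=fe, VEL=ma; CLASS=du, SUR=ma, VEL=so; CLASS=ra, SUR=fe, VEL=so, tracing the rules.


cell CLASS=ib, SUR=ma, VEL=so:
underlying: amasse-po-l-z
1. 0 -> i / C _ C: inserts after position(s) 4, 9: amasisepoliz
2. d -> t, g -> k, v -> f, z -> s / _ #: fires at position(s) 12: amasisepolis
surface: amasisepolis

cell CLASS=ak, SUR=fe, VEL=ma:
underlying: amasse-z-ri-u
1. 0 -> i / C _ C: inserts after position(s) 4, 7: amasiseziriu
2. d -> t, g -> k, v -> f, z -> s / _ #: no change
surface: amasiseziriu

cell CLASS=du, SUR=ma, VEL=so:
underlying: amasse-po-fo-z
1. 0 -> i / C _ C: inserts after position(s) 4: amasisepofoz
2. d -> t, g -> k, v -> f, z -> s / _ #: fires at position(s) 12: amasisepofos
surface: amasisepofos

cell CLASS=ra, SUR=fe, VEL=so:
underlying: amasse-po-bo-u
1. 0 -> i / C _ C: inserts after position(s) 4: amasisepobou
2. d -> t, g -> k, v -> f, z -> s / _ #: no change
surface: amasisepobou


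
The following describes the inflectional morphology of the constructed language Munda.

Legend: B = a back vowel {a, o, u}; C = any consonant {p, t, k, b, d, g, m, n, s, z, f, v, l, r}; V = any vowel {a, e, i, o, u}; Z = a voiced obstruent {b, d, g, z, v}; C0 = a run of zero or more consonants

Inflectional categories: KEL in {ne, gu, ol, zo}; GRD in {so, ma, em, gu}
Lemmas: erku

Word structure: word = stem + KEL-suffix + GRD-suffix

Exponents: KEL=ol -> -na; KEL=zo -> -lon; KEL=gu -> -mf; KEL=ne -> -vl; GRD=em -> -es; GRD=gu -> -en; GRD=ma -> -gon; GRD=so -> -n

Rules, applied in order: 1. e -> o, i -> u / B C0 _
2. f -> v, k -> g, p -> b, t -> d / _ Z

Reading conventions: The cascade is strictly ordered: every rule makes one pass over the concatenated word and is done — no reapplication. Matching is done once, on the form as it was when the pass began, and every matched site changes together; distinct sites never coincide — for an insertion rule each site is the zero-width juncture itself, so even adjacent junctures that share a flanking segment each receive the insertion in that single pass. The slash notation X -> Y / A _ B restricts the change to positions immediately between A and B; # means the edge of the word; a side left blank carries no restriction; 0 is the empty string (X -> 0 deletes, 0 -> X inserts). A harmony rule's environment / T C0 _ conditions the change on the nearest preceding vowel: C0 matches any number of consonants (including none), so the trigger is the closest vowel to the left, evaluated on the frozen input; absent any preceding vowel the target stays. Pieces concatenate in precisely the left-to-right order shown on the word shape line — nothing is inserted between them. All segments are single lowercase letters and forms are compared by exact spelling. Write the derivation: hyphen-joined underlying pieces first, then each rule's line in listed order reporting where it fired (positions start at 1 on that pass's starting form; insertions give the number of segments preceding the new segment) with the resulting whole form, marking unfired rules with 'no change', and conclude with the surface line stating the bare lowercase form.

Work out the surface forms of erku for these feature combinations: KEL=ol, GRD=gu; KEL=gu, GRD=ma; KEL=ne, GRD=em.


cell KEL=ol, GRD=gu:
underlying: erku-na-en
1. e -> o, i -> u / B C0 _: fires at position(s) 7: erkunaon
2. f -> v, k -> g, p -> b, t -> d / _ Z: no change
surface: erkunaon

cell KEL=gu, GRD=ma:
underlying: erku-mf-gon
1. e -> o, i -> u / B C0 _: no change
2. f -> v, k -> g, p -> b, t -> d / _ Z: fires at position(s) 6: erkumvgon
surface: erkumvgon

cell KEL=ne, GRD=em:
underlying: erku-vl-es
1. e -> o, i -> u / B C0 _: fires at position(s) 7: erkuvlos
2. f -> v, k -> g, p -> b, t -> d / _ Z: no change
surface: erkuvlos


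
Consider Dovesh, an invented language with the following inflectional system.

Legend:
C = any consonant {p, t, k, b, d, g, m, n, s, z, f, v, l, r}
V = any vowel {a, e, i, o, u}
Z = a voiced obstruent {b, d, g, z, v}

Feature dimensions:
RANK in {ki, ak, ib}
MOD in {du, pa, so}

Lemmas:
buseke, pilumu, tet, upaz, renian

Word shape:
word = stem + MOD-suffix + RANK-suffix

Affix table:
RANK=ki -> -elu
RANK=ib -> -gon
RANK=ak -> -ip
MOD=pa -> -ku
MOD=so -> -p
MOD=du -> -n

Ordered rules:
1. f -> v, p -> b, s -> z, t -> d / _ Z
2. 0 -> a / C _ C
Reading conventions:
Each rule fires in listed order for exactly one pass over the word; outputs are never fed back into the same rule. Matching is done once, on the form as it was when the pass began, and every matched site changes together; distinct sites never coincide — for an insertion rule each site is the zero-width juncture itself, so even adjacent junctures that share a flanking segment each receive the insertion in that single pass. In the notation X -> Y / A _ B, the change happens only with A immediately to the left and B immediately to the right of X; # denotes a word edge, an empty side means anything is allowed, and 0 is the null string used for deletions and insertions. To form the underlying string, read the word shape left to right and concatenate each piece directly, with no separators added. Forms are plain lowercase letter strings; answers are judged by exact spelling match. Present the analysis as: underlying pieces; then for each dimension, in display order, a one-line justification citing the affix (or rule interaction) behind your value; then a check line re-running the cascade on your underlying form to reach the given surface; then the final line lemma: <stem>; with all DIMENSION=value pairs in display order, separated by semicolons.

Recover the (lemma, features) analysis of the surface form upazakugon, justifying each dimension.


underlying: upaz-ku-gon
RANK=ib - signalled by the affix -gon
MOD=pa - signalled by the affix -ku
check: upazkugon -> upazkugon -> upazakugon
lemma: upaz; RANK=ib; MOD=pa


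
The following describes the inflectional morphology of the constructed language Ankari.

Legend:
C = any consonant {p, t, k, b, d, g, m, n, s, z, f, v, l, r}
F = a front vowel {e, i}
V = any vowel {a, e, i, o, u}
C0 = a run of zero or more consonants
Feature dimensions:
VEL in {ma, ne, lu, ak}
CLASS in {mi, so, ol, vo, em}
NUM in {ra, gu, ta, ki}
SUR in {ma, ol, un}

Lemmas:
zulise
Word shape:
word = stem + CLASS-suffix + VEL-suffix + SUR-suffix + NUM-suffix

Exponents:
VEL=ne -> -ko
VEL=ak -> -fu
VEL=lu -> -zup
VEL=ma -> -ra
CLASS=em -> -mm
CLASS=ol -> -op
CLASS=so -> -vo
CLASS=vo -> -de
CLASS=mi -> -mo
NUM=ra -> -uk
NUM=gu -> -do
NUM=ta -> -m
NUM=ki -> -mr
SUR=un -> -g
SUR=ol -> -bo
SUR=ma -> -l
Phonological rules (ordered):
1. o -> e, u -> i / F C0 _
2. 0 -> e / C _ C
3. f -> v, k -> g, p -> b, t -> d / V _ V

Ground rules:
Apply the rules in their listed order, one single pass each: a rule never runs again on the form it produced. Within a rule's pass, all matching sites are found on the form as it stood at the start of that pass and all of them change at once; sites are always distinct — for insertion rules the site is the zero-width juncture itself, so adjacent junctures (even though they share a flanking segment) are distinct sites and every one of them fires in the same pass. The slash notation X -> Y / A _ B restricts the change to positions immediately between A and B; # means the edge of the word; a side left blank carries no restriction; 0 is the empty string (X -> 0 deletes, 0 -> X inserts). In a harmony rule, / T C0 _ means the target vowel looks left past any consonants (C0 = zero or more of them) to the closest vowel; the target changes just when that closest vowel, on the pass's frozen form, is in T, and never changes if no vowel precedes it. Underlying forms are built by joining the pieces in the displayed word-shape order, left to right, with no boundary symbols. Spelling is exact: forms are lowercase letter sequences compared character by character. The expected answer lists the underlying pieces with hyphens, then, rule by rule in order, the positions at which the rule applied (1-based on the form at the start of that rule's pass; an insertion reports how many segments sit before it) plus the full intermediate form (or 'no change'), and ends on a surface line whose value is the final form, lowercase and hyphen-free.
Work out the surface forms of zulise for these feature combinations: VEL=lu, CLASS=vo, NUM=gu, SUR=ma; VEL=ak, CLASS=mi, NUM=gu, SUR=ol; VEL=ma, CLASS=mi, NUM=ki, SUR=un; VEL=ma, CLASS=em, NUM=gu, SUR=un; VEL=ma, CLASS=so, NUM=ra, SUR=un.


cell VEL=lu, CLASS=vo, NUM=gu, SUR=ma:
underlying: zulise-de-zup-l-do
1. o -> e, u -> i / F C0 _: fires at position(s) 10: zulisedezipldo
2. 0 -> e / C _ C: inserts after position(s) 11, 12: zulisedezipeledo
3. f -> v, k -> g, p -> b, t -> d / V _ V: fires at position(s) 11: zulisedezibeledo
surface: zulisedezibeledo

cell VEL=ak, CLASS=mi, NUM=gu, SUR=ol:
underlying: zulise-mo-fu-bo-do
1. o -> e, u -> i / F C0 _: fires at position(s) 8: zulisemefubodo
2. 0 -> e / C _ C: no change
3. f -> v, k -> g, p -> b, t -> d / V _ V: fires at position(s) 9: zulisemevubodo
surface: zulisemevubodo

cell VEL=ma, CLASS=mi, NUM=ki, SUR=un:
underlying: zulise-mo-ra-g-mr
1. o -> e, u -> i / F C0 _: fires at position(s) 8: zulisemeragmr
2. 0 -> e / C _ C: inserts after position(s) 11, 12: zulisemeragemer
3. f -> v, k -> g, p -> b, t -> d / V _ V: no change
surface: zulisemeragemer

cell VEL=ma, CLASS=em, NUM=gu, SUR=un:
underlying: zulise-mm-ra-g-do
1. o -> e, u -> i / F C0 _: no change
2. 0 -> e / C _ C: inserts after position(s) 7, 8, 11: zulisememeragedo
3. f -> v, k -> g, p -> b, t -> d / V _ V: no change
surface: zulisememeragedo

cell VEL=ma, CLASS=so, NUM=ra, SUR=un:
underlying: zulise-vo-ra-g-uk
1. o -> e, u -> i / F C0 _: fires at position(s) 8: zuliseveraguk
2. 0 -> e / C _ C: no change
3. f -> v, k -> g, p -> b, t -> d / V _ V: no change
surface: zuliseveraguk


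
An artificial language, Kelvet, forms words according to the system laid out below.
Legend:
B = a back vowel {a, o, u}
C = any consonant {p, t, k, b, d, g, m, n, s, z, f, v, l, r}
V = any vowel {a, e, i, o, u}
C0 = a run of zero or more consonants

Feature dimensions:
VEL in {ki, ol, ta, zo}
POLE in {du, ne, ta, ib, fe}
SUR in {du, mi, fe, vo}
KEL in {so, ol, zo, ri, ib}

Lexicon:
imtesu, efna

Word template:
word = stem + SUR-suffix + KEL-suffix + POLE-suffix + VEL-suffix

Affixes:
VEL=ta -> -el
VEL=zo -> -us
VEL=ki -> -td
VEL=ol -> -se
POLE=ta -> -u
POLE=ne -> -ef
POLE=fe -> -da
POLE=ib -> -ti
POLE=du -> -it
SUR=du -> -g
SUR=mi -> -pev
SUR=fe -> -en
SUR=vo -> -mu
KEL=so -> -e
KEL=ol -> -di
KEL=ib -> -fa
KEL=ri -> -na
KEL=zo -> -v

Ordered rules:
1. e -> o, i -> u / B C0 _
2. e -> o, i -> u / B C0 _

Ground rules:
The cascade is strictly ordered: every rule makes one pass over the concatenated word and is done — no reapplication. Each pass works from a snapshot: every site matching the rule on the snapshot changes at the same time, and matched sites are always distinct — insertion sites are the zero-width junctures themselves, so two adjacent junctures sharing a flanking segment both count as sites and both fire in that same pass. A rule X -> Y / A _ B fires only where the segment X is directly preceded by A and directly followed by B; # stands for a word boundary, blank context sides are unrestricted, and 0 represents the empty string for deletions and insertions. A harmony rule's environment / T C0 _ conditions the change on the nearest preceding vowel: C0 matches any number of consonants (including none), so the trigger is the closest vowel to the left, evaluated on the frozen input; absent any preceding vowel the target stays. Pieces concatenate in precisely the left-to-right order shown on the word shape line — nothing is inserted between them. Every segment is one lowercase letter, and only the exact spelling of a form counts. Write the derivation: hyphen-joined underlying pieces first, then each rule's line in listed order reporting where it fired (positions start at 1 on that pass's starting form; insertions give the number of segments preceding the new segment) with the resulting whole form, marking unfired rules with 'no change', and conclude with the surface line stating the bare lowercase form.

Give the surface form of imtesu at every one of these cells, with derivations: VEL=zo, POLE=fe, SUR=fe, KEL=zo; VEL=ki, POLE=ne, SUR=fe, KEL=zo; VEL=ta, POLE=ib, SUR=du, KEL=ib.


cell VEL=zo, POLE=fe, SUR=fe, KEL=zo:
underlying: imtesu-en-v-da-us
1. e -> o, i -> u / B C0 _: fires at position(s) 7: imtesuonvdaus
2. e -> o, i -> u / B C0 _: no change
surface: imtesuonvdaus

cell VEL=ki, POLE=ne, SUR=fe, KEL=zo:
underlying: imtesu-en-v-ef-td
1. e -> o, i -> u / B C0 _: fires at position(s) 7: imtesuonveftd
2. e -> o, i -> u / B C0 _: fires at position(s) 10: imtesuonvoftd
surface: imtesuonvoftd

cell VEL=ta, POLE=ib, SUR=du, KEL=ib:
underlying: imtesu-g-fa-ti-el
1. e -> o, i -> u / B C0 _: fires at position(s) 11: imtesugfatuel
2. e -> o, i -> u / B C0 _: fires at position(s) 12: imtesugfatuol
surface: imtesugfatuol


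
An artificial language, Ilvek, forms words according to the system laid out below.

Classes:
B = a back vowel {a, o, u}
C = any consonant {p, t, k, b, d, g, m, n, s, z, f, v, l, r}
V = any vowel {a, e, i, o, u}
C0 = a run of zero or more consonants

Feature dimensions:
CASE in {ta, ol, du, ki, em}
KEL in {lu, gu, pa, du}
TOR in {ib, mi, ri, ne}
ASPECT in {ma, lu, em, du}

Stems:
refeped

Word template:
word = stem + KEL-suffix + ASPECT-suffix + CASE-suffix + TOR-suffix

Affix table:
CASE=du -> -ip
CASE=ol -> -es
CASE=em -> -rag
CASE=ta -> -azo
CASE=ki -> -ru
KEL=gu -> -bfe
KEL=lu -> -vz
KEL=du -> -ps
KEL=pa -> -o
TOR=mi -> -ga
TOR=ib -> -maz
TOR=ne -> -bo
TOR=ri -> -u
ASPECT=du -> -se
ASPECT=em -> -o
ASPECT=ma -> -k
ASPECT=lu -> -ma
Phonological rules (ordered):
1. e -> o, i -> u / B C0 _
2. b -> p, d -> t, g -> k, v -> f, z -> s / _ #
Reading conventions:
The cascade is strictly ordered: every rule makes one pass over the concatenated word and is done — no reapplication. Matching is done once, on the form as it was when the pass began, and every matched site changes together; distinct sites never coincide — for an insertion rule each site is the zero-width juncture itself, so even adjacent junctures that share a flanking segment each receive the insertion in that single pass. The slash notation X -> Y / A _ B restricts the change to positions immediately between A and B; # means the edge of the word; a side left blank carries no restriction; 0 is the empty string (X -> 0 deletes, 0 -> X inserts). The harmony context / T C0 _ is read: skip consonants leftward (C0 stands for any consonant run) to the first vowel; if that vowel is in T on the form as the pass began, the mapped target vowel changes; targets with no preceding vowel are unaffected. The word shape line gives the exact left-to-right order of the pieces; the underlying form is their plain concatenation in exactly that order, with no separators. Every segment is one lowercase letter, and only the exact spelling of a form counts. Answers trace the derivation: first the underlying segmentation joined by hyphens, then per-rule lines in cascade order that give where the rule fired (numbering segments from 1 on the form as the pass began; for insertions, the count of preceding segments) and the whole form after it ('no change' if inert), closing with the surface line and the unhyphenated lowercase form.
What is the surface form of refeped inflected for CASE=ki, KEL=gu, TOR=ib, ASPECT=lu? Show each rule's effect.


underlying: refeped-bfe-ma-ru-maz
1. e -> o, i -> u / B C0 _: no change
2. b -> p, d -> t, g -> k, v -> f, z -> s / _ #: fires at position(s) 17: refepedbfemarumas
surface: refepedbfemarumas


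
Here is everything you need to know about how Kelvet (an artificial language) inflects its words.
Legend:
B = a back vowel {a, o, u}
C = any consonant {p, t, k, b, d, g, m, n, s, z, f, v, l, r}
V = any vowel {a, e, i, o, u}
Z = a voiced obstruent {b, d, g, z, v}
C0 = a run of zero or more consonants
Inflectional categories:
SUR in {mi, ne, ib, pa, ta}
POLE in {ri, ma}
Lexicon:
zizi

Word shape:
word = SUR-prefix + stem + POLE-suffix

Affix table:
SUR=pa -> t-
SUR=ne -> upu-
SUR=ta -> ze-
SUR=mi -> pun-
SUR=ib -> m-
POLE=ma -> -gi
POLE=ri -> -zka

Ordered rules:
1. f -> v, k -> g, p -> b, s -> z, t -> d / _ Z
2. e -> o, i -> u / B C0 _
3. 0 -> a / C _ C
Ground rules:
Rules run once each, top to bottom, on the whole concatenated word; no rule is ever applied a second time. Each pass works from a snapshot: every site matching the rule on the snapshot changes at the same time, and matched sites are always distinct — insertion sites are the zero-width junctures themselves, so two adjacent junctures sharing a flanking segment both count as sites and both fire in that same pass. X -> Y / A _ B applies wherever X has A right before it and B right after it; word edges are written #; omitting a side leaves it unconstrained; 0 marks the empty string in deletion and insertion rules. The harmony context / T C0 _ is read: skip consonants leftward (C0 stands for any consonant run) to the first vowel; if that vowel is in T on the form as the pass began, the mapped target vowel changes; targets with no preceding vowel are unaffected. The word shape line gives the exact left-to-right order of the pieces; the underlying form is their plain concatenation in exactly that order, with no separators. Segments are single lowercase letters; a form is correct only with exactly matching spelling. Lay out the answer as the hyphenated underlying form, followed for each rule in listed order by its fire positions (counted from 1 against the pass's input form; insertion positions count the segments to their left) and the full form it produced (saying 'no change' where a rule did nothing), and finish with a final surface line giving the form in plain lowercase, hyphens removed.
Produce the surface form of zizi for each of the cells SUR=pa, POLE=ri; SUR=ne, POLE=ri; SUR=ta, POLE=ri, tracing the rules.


cell SUR=pa, POLE=ri:
underlying: t-zizi-zka
1. f -> v, k -> g, p -> b, s -> z, t -> d / _ Z: fires at position(s) 1: dzizizka
2. e -> o, i -> u / B C0 _: no change
3. 0 -> a / C _ C: inserts after position(s) 1, 6: dazizizaka
surface: dazizizaka

cell SUR=ne, POLE=ri:
underlying: upu-zizi-zka
1. f -> v, k -> g, p -> b, s -> z, t -> d / _ Z: no change
2. e -> o, i -> u / B C0 _: fires at position(s) 5: upuzuzizka
3. 0 -> a / C _ C: inserts after position(s) 8: upuzuzizaka
surface: upuzuzizaka

cell SUR=ta, POLE=ri:
underlying: ze-zizi-zka
1. f -> v, k -> g, p -> b, s -> z, t -> d / _ Z: no change
2. e -> o, i -> u / B C0 _: no change
3. 0 -> a / C _ C: inserts after position(s) 7: zezizizaka
surface: zezizizaka


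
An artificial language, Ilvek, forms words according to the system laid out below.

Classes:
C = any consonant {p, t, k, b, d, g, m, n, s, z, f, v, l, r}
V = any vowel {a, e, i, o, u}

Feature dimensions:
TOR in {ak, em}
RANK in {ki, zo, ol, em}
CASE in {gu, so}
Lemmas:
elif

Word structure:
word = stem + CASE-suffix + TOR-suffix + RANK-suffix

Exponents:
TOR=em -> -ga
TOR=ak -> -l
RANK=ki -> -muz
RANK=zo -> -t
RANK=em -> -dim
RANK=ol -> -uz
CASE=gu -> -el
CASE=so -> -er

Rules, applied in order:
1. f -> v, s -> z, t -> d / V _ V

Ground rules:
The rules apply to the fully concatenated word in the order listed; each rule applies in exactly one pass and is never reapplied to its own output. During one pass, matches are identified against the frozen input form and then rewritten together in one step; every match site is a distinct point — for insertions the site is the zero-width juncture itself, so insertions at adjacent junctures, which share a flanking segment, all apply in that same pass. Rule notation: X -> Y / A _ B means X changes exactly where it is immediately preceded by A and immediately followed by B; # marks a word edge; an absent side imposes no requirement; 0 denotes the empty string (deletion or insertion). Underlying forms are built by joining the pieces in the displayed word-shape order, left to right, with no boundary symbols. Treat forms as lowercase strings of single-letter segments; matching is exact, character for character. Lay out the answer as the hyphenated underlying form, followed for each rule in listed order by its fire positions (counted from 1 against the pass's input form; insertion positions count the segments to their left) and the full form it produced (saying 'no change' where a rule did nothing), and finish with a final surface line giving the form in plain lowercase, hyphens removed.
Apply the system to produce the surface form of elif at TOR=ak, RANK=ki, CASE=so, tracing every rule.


underlying: elif-er-l-muz
1. f -> v, s -> z, t -> d / V _ V: fires at position(s) 4: eliverlmuz
surface: eliverlmuz


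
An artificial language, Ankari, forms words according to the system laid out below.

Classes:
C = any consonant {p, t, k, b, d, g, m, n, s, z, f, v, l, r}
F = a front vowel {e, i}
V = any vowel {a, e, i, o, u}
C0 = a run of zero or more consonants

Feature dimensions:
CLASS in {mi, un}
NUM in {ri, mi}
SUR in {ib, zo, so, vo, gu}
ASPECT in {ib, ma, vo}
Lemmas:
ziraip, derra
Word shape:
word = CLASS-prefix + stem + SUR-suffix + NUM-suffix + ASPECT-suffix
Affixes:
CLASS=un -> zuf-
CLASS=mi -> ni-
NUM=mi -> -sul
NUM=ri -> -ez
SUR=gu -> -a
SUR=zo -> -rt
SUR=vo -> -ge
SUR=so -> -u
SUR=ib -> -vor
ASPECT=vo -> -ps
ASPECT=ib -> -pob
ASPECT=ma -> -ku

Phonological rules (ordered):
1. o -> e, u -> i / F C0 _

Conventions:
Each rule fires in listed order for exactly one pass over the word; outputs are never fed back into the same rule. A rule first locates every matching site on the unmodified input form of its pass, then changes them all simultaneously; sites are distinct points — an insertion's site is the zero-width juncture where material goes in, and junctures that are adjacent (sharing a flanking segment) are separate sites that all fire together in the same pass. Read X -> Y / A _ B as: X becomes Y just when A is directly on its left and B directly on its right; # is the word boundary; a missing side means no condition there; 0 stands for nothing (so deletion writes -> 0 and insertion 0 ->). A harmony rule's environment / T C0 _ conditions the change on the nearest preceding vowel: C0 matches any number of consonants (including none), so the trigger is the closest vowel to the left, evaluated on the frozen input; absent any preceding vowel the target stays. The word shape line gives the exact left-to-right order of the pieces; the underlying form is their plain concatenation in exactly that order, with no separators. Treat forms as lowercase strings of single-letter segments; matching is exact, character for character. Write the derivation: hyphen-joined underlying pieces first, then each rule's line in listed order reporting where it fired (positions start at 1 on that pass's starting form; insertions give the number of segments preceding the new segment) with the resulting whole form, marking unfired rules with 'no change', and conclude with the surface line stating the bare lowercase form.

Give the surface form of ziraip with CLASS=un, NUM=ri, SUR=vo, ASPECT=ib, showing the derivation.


underlying: zuf-ziraip-ge-ez-pob
1. o -> e, u -> i / F C0 _: fires at position(s) 15: zufziraipgeezpeb
surface: zufziraipgeezpeb


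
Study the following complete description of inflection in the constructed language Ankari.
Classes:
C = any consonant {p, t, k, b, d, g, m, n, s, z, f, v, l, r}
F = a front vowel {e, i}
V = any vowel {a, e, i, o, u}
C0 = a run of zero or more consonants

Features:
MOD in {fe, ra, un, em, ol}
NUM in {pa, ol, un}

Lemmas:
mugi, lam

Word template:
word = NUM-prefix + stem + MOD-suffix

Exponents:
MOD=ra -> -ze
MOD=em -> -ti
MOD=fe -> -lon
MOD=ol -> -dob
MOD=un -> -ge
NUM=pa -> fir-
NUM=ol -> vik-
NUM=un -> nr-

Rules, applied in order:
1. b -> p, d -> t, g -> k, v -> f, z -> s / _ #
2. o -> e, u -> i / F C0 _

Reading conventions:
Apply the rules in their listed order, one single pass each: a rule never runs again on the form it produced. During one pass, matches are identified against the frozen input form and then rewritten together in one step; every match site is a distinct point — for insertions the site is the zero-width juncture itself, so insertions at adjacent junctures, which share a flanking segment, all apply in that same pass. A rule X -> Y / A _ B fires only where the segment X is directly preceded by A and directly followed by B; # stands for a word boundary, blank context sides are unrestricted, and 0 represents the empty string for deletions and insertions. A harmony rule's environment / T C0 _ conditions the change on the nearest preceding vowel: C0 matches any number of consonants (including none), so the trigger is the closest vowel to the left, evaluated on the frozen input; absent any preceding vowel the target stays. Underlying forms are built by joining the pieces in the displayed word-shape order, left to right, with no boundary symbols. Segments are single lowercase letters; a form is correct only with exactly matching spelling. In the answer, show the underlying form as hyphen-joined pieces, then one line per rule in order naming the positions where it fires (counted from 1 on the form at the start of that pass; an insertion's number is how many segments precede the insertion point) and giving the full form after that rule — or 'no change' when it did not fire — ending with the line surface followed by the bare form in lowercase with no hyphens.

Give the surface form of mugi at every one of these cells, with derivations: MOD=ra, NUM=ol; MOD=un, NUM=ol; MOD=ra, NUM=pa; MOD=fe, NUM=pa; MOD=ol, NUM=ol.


cell MOD=ra, NUM=ol:
underlying: vik-mugi-ze
1. b -> p, d -> t, g -> k, v -> f, z -> s / _ #: no change
2. o -> e, u -> i / F C0 _: fires at position(s) 5: vikmigize
surface: vikmigize

cell MOD=un, NUM=ol:
underlying: vik-mugi-ge
1. b -> p, d -> t, g -> k, v -> f, z -> s / _ #: no change
2. o -> e, u -> i / F C0 _: fires at position(s) 5: vikmigige
surface: vikmigige

cell MOD=ra, NUM=pa:
underlying: fir-mugi-ze
1. b -> p, d -> t, g -> k, v -> f, z -> s / _ #: no change
2. o -> e, u -> i / F C0 _: fires at position(s) 5: firmigize
surface: firmigize

cell MOD=fe, NUM=pa:
underlying: fir-mugi-lon
1. b -> p, d -> t, g -> k, v -> f, z -> s / _ #: no change
2. o -> e, u -> i / F C0 _: fires at position(s) 5, 9: firmigilen
surface: firmigilen

cell MOD=ol, NUM=ol:
underlying: vik-mugi-dob
1. b -> p, d -> t, g -> k, v -> f, z -> s / _ #: fires at position(s) 10: vikmugidop
2. o -> e, u -> i / F C0 _: fires at position(s) 5, 9: vikmigidep
surface: vikmigidep
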